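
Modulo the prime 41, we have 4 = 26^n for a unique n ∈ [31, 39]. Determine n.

36

Compute 26^31 mod 41 = 29, then multiply by 26 repeatedly:
  26^31=29  26^32=16  26^33=6  26^34=33  26^35=38
  26^36=4
Found 4 at exponent 36.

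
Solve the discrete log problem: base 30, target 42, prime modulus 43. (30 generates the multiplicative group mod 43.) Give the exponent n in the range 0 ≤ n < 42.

21

Baby-step giant-step with m = ceil(sqrt(42)) = 7.
Baby table (30^j mod 43 for j=0..6):
  0:1  1:30  2:40  3:39  4:9  5:12  6:16
Giant step factor: 30^(-7) ≡ 37 (mod 43).
Scan 42·37^i mod 43 for i = 0, 1, …:
  i=0: 42   i=1: 6   i=2: 7   i=3: 1
Match at i=3, j=0: n = 3·7 + 0 = 21.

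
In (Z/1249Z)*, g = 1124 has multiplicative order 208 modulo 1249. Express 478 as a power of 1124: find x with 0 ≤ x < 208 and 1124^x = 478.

132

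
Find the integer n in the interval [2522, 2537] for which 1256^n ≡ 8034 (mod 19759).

Compute 1256^2522 mod 19759 = 4654, then multiply by 1256 repeatedly:
  1256^2522=4654  1256^2523=16519  1256^2524=914  1256^2525=1962  1256^2526=14156
  1256^2527=16595  1256^2528=17334  1256^2529=16845  1256^2530=15190  1256^2531=11205
  1256^2532=5072  1256^2533=8034
Found 8034 at exponent 2533.

2533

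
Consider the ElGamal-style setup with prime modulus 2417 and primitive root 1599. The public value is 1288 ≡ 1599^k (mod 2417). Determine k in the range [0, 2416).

416

Baby-step giant-step with m = ceil(sqrt(2416)) = 50.
Baby table (1599^j mod 2417 for j=0..49):
  0:1  1:1599  2:2032  3:720  4:788  5:755  6:1162  7:1782
  8:2192  9:358  10:2030  11:2356  12:1558  13:1732  14:2003  15:272
  16:2285  17:1628  18:63  19:1640  20:2332  21:1854  22:1304  23:1642
  24:696  25:1084  26:327  27:801  28:2206  29:991  30:1474  31:351
  32:505  33:217  34:1352  35:1050  36:1552  37:1806  38:1896  39:786
  40:2391  41:1932  42:342  43:616  44:1265  45:2123  46:1209  47:2008
  48:1016  49:360
Giant step factor: 1599^(-50) ≡ 1368 (mod 2417).
Scan 1288·1368^i mod 2417 for i = 0, 1, …:
  i=0: 1288   i=1: 2408   i=2: 2190   i=3: 1257
  i=4: 1089   i=5: 880   i=6: 174   i=7: 1166
  i=8: 2285
Match at i=8, j=16: k = 8·50 + 16 = 416.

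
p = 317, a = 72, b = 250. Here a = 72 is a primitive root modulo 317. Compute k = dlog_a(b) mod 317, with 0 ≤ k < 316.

226

Baby-step giant-step with m = ceil(sqrt(316)) = 18.
Baby table (72^j mod 317 for j=0..17):
  0:1  1:72  2:112  3:139  4:181  5:35  6:301  7:116
  8:110  9:312  10:274  11:74  12:256  13:46  14:142  15:80
  16:54  17:84
Giant step factor: 72^(-18) ≡ 279 (mod 317).
Scan 250·279^i mod 317 for i = 0, 1, …:
  i=0: 250   i=1: 10   i=2: 254   i=3: 175
  i=4: 7   i=5: 51   i=6: 281   i=7: 100
  i=8: 4   i=9: 165   i=10: 70   i=11: 193
  i=12: 274
Match at i=12, j=10: k = 12·18 + 10 = 226.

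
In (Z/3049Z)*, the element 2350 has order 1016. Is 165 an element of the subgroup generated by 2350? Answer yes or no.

yes

165 ∈ ⟨2350⟩ iff 165^1016 ≡ 1 (mod 3049), since |⟨2350⟩| = 1016.
165^1016 mod 3049 = 1.
Since 1 = 1, 165 lies in the subgroup.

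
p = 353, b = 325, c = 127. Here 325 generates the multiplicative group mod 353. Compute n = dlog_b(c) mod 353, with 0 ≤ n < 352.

62

Baby-step giant-step with m = ceil(sqrt(352)) = 19.
Baby table (325^j mod 353 for j=0..18):
  0:1  1:325  2:78  3:287  4:83  5:147  6:120  7:170
  8:182  9:199  10:76  11:343  12:280  13:279  14:307  15:229
  16:295  17:212  18:65
Giant step factor: 325^(-19) ≡ 77 (mod 353).
Scan 127·77^i mod 353 for i = 0, 1, …:
  i=0: 127   i=1: 248   i=2: 34   i=3: 147
Match at i=3, j=5: n = 3·19 + 5 = 62.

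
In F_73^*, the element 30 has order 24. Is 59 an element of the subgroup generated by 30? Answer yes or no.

no

59 ∈ ⟨30⟩ iff 59^24 ≡ 1 (mod 73), since |⟨30⟩| = 24.
59^24 mod 73 = 64.
Since 64 ≠ 1, 59 does not lie in the subgroup.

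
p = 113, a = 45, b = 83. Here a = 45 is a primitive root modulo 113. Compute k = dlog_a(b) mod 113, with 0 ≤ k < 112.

Baby-step giant-step with m = ceil(sqrt(112)) = 11.
Baby table (45^j mod 113 for j=0..10):
  0:1  1:45  2:104  3:47  4:81  5:29  6:62  7:78
  8:7  9:89  10:50
Giant step factor: 45^(-11) ≡ 79 (mod 113).
Scan 83·79^i mod 113 for i = 0, 1, …:
  i=0: 83   i=1: 3   i=2: 11   i=3: 78
Match at i=3, j=7: k = 3·11 + 7 = 40.

40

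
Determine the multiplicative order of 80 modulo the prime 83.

82

The order of 80 must divide p − 1 = 82 = 2 · 41.
Divisors: 1, 2, 41, 82.
Check each in increasing order: 80^1 ≡ 80;  80^2 ≡ 9;  80^41 ≡ 82;  80^82 ≡ 1.
Smallest exponent giving 1 is 82.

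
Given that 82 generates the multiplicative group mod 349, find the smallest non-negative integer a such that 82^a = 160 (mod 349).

Baby-step giant-step with m = ceil(sqrt(348)) = 19.
Baby table (82^j mod 349 for j=0..18):
  0:1  1:82  2:93  3:297  4:273  5:50  6:261  7:113
  8:192  9:39  10:57  11:137  12:66  13:177  14:205  15:58
  16:219  17:159  18:125
Giant step factor: 82^(-19) ≡ 46 (mod 349).
Scan 160·46^i mod 349 for i = 0, 1, …:
  i=0: 160   i=1: 31   i=2: 30   i=3: 333
  i=4: 311   i=5: 346   i=6: 211   i=7: 283
  i=8: 105   i=9: 293     …   i=15: 153
  i=16: 58
Match at i=16, j=15: a = 16·19 + 15 = 319.

319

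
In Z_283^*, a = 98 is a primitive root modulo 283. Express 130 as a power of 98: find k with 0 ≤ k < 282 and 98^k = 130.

Baby-step giant-step with m = ceil(sqrt(282)) = 17.
Baby table (98^j mod 283 for j=0..16):
  0:1  1:98  2:265  3:217  4:41  5:56  6:111  7:124
  8:266  9:32  10:23  11:273  12:152  13:180  14:94  15:156
  16:6
Giant step factor: 98^(-17) ≡ 193 (mod 283).
Scan 130·193^i mod 283 for i = 0, 1, …:
  i=0: 130   i=1: 186   i=2: 240   i=3: 191
  i=4: 73   i=5: 222   i=6: 113   i=7: 18
  i=8: 78   i=9: 55     …   i=14: 181
  i=15: 124
Match at i=15, j=7: k = 15·17 + 7 = 262.

262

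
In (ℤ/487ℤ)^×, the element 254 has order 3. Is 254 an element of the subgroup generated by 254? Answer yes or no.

yes

⟨254⟩ has order 3; its elements mod 487 are {1, 232, 254}.
254 is in this set.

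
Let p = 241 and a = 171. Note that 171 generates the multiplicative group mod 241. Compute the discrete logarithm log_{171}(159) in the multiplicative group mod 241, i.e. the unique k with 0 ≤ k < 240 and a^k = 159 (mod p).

44

Baby-step giant-step with m = ceil(sqrt(240)) = 16.
Baby table (171^j mod 241 for j=0..15):
  0:1  1:171  2:80  3:184  4:134  5:19  6:116  7:74
  8:122  9:136  10:120  11:35  12:201  13:149  14:174  15:111
Giant step factor: 171^(-16) ≡ 54 (mod 241).
Scan 159·54^i mod 241 for i = 0, 1, …:
  i=0: 159   i=1: 151   i=2: 201
Match at i=2, j=12: k = 2·16 + 12 = 44.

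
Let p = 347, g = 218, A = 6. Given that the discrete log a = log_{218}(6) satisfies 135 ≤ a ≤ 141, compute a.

Compute 218^135 mod 347 = 6, then multiply by 218 repeatedly:
  218^135=6
Found 6 at exponent 135.

135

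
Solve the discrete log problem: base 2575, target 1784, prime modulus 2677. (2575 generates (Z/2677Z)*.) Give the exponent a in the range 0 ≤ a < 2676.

Baby-step giant-step with m = ceil(sqrt(2676)) = 52.
Baby table (2575^j mod 2677 for j=0..51):
  0:1  1:2575  2:2373  3:1561  4:1398  5:1962  6:651  7:523
  8:194  9:1628  10:2595  11:333  12:835  13:494  14:475  15:2413
  16:158  17:2623  18:154  19:354  20:1370  21:2141  22:1132  23:2324
  24:1205  25:232  26:429  27:1751  28:757  29:419  30:94  31:1120
  32:871  33:2176  34:239  35:2392  36:2300  37:976  38:2174  39:443
  40:323  41:1855  42:857  43:927  44:1818  45:1954  46:1467  47:278
  48:1091  49:1152  50:284  51:479
Giant step factor: 2575^(-52) ≡ 243 (mod 2677).
Scan 1784·243^i mod 2677 for i = 0, 1, …:
  i=0: 1784   i=1: 2515   i=2: 789   i=3: 1660
  i=4: 1830   i=5: 308   i=6: 2565   i=7: 2231
  i=8: 1379   i=9: 472     …   i=20: 2670
  i=21: 976
Match at i=21, j=37: a = 21·52 + 37 = 1129.

1129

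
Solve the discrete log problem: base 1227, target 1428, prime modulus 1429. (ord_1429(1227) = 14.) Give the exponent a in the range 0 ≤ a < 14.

7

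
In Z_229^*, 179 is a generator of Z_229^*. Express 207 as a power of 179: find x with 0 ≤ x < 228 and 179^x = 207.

87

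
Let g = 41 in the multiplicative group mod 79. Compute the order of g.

26

The order of 41 must divide p − 1 = 78 = 2 · 3 · 13.
Divisors: 1, 2, 3, 6, 13, 26, 39, 78.
Check each in increasing order: 41^1 ≡ 41;  41^2 ≡ 22;  41^3 ≡ 33;  41^6 ≡ 62;  41^13 ≡ 78;  41^26 ≡ 1.
Smallest exponent giving 1 is 26.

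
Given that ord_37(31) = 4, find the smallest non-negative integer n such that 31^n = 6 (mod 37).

Successive powers of 31 modulo 37:
  31^0=1  31^1=31  31^2=36  31^3=6
So 31^3 ≡ 6 (mod 37), giving n = 3.

3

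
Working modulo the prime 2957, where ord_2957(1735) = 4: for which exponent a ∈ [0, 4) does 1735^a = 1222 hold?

3

Successive powers of 1735 modulo 2957:
  1735^0=1  1735^1=1735  1735^2=2956  1735^3=1222
So 1735^3 ≡ 1222 (mod 2957), giving a = 3.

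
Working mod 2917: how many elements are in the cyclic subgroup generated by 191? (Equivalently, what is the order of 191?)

The order of 191 must divide p − 1 = 2916 = 2^2 · 3^6.
Divisors: 1, 2, 3, 4, 6, 9, 12, 18, 27, 36, 54, 81, 108, 162, 243, 324, 486, 729, 972, 1458, 2916.
Check each in increasing order: 191^1 ≡ 191;  191^2 ≡ 1477;  191^3 ≡ 2075;  191^4 ≡ 2530;  191^6 ≡ 133;  191^9 ≡ 1777;  191^12 ≡ 187;  191^18 ≡ 1535;  191^27 ≡ 300;  191^36 ≡ 2206;  191^54 ≡ 2490;  191^81 ≡ 248;  191^108 ≡ 1475;  191^162 ≡ 247;  191^243 ≡ 2916;  191^324 ≡ 2669;  191^486 ≡ 1.
Smallest exponent giving 1 is 486.

486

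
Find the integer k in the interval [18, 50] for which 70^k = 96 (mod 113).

43

Compute 70^18 mod 113 = 62, then multiply by 70 repeatedly:
  70^18=62  70^19=46  70^20=56  70^21=78  70^22=36
  70^23=34  70^24=7  70^25=38  70^26=61  70^27=89
  70^28=15  70^29=33  70^30=50  70^31=110  70^32=16
  70^33=103  70^34=91  70^35=42  70^36=2  70^37=27
  70^38=82  70^39=90  70^40=85  70^41=74  70^42=95
  70^43=96
Found 96 at exponent 43.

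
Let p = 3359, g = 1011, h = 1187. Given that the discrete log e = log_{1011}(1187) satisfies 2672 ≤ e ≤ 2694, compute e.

Compute 1011^2672 mod 3359 = 1123, then multiply by 1011 repeatedly:
  1011^2672=1123  1011^2673=11  1011^2674=1044  1011^2675=758  1011^2676=486
  1011^2677=932  1011^2678=1732  1011^2679=1013  1011^2680=3007  1011^2681=182
  1011^2682=2616  1011^2683=1243  1011^2684=407  1011^2685=1679  1011^2686=1174
  1011^2687=1187
Found 1187 at exponent 2687.

2687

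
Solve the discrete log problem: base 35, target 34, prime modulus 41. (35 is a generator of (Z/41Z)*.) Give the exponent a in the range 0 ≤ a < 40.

Successive powers of 35 modulo 41:
  35^0=1  35^1=35  35^2=36  35^3=30  35^4=25  35^5=14
  35^6=39  35^7=12  35^8=10  35^9=22  35^10=32  35^11=13
  35^12=4  35^13=17  35^14=21  35^15=38  35^16=18  35^17=15
  35^18=33  35^19=7  35^20=40  35^21=6  35^22=5  35^23=11
  35^24=16  35^25=27  35^26=2  35^27=29  35^28=31  35^29=19
  35^30=9  35^31=28  35^32=37  35^33=24  35^34=20  35^35=3
  35^36=23  35^37=26  35^38=8  35^39=34
So 35^39 ≡ 34 (mod 41), giving a = 39.

39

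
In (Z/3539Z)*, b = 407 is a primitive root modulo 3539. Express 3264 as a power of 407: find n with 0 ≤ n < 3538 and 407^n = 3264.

Baby-step giant-step with m = ceil(sqrt(3538)) = 60.
Baby table (407^j mod 3539 for j=0..59):
  0:1  1:407  2:2855  3:1193  4:708  5:1497  6:571  7:2362
  8:2265  9:1715  10:822  11:1888  12:453  13:343  14:1580  15:2501
  16:2214  17:2192  18:316  19:1208  20:3274  21:1854  22:771  23:2365
  24:3486  25:3202  26:862  27:473  28:1405  29:2056  30:1588  31:2218
  32:281  33:1119  34:2441  35:2567  36:764  37:3055  38:1196  39:1929
  40:2984  41:611  42:947  43:3217  44:3428  45:830  46:1605  47:2059
  48:2809  49:166  50:321  51:3243  52:3393  53:741  54:772  55:2772
  56:2802  57:856  58:1570  59:1970
Giant step factor: 407^(-60) ≡ 2545 (mod 3539).
Scan 3264·2545^i mod 3539 for i = 0, 1, …:
  i=0: 3264   i=1: 847   i=2: 364   i=3: 2701
  i=4: 1307   i=5: 3194   i=6: 3186   i=7: 521
  i=8: 2359   i=9: 1511     …   i=17: 1722
  i=18: 1208
Match at i=18, j=19: n = 18·60 + 19 = 1099.

1099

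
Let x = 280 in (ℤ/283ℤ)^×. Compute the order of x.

141

The order of 280 must divide p − 1 = 282 = 2 · 3 · 47.
Divisors: 1, 2, 3, 6, 47, 94, 141, 282.
Check each in increasing order: 280^1 ≡ 280;  280^2 ≡ 9;  280^3 ≡ 256;  280^6 ≡ 163;  280^47 ≡ 44;  280^94 ≡ 238;  280^141 ≡ 1.
Smallest exponent giving 1 is 141.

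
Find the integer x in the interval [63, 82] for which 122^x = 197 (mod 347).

Compute 122^63 mod 347 = 314, then multiply by 122 repeatedly:
  122^63=314  122^64=138  122^65=180  122^66=99  122^67=280
  122^68=154  122^69=50  122^70=201  122^71=232  122^72=197
Found 197 at exponent 72.

72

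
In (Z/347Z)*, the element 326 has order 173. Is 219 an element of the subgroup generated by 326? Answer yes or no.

219 ∈ ⟨326⟩ iff 219^173 ≡ 1 (mod 347), since |⟨326⟩| = 173.
219^173 mod 347 = 1.
Since 1 = 1, 219 lies in the subgroup.

yes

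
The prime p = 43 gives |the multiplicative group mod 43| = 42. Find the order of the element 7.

6

The order of 7 must divide p − 1 = 42 = 2 · 3 · 7.
Divisors: 1, 2, 3, 6, 7, 14, 21, 42.
Check each in increasing order: 7^1 ≡ 7;  7^2 ≡ 6;  7^3 ≡ 42;  7^6 ≡ 1.
Smallest exponent giving 1 is 6.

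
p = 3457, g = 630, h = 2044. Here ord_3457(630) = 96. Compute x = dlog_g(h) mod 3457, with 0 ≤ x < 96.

11

Successive powers of 630 modulo 3457:
  630^0=1  630^1=630  630^2=2802  630^3=2190  630^4=357  630^5=205
  630^6=1241  630^7=548  630^8=2997  630^9=588  630^10=541  630^11=2044
So 630^11 ≡ 2044 (mod 3457), giving x = 11.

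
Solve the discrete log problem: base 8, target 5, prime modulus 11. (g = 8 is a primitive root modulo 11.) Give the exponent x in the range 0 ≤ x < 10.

8

Successive powers of 8 modulo 11:
  8^0=1  8^1=8  8^2=9  8^3=6  8^4=4  8^5=10
  8^6=3  8^7=2  8^8=5
So 8^8 ≡ 5 (mod 11), giving x = 8.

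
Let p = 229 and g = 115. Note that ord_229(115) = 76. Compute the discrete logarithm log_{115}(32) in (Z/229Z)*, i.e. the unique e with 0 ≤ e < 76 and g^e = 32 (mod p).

71

Baby-step giant-step with m = ceil(sqrt(76)) = 9.
Baby table (115^j mod 229 for j=0..8):
  0:1  1:115  2:172  3:86  4:43  5:136  6:68  7:34
  8:17
Giant step factor: 115^(-9) ≡ 54 (mod 229).
Scan 32·54^i mod 229 for i = 0, 1, …:
  i=0: 32   i=1: 125   i=2: 109   i=3: 161
  i=4: 221   i=5: 26   i=6: 30   i=7: 17
Match at i=7, j=8: e = 7·9 + 8 = 71.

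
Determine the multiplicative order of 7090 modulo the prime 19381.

The order of 7090 must divide p − 1 = 19380 = 2^2 · 3 · 5 · 17 · 19.
Divisors: 1, 2, 3, 4, 5, 6, 10, 12, 15, 17, 19, 20, 30, 34, 38, 51, 57, 60, 68, 76, 85, 95, 102, 114, 170, 190, 204, 228, 255, 285, 323, 340, 380, 510, 570, 646, 969, 1020, 1140, 1292, 1615, 1938, 3230, 3876, 4845, 6460, 9690, 19380.
Check each in increasing order: 7090^1 ≡ 7090;  7090^2 ≡ 13167;  7090^3 ≡ 15134;  7090^4 ≡ 6844;  7090^5 ≡ 13317;  7090^6 ≡ 12679;  7090^10 ≡ 6339;  7090^12 ≡ 11027;  7090^15 ≡ 12208;  7090^17 ≡ 16103;  7090^19 ≡ 61;  7090^20 ≡ 6108;  7090^30 ≡ 14755;  7090^34 ≡ 8210;  7090^38 ≡ 3721;  7090^51 ≡ 7829;  7090^57 ≡ 13790;  7090^60 ≡ 3252;  7090^68 ≡ 16363;  7090^76 ≡ 7807;  7090^85 ≡ 8694;  7090^95 ≡ 11083;  7090^102 ≡ 10519;  7090^114 ≡ 17109;  7090^170 ≡ 19117;  7090^190 ≡ 15492;  7090^204 ≡ 3232;  7090^228 ≡ 6638;  7090^255 ≡ 11123;  7090^285 ≡ 1557;  7090^323 ≡ 18059;  7090^340 ≡ 11553;  7090^380 ≡ 7141;  7090^510 ≡ 12206;  7090^570 ≡ 1624;  7090^646 ≡ 3394;  7090^969 ≡ 9524;  7090^1020 ≡ 4689;  7090^1140 ≡ 1560;  7090^1292 ≡ 6922;  7090^1615 ≡ 16329;  7090^1938 ≡ 3496;  7090^3230 ≡ 11824;  7090^3876 ≡ 11986;  7090^4845 ≡ 574;  7090^6460 ≡ 11823;  7090^9690 ≡ 19380;  7090^19380 ≡ 1.
Smallest exponent giving 1 is 19380.

19380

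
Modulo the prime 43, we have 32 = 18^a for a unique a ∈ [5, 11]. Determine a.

9

Compute 18^5 mod 43 = 19, then multiply by 18 repeatedly:
  18^5=19  18^6=41  18^7=7  18^8=40  18^9=32
Found 32 at exponent 9.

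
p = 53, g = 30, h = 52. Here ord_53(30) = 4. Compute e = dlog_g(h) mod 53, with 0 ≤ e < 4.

2

Successive powers of 30 modulo 53:
  30^0=1  30^1=30  30^2=52
So 30^2 ≡ 52 (mod 53), giving e = 2.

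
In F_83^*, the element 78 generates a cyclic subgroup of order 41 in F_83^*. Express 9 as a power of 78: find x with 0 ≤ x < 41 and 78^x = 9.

Successive powers of 78 modulo 83:
  78^0=1  78^1=78  78^2=25  78^3=41  78^4=44  78^5=29
  78^6=21  78^7=61  78^8=27  78^9=31  78^10=11  78^11=28
  78^12=26  78^13=36  78^14=69  78^15=70  78^16=65  78^17=7
  78^18=48  78^19=9
So 78^19 ≡ 9 (mod 83), giving x = 19.

19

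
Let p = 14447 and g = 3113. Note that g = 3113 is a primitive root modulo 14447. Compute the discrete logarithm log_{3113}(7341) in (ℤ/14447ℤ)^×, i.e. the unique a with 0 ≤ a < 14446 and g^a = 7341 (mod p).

9900

Baby-step giant-step with m = ceil(sqrt(14446)) = 121.
Baby table (3113^j mod 14447 for j=0..120):
  0:1  1:3113  2:11279  3:5317  4:10006  5:946  6:12157  7:8048
  8:2326  9:2891  10:13649  11:710  12:14286  13:4452  14:4403  15:10783
  16:7098  17:6611  18:7515  19:4502  20:1136  21:11300  22:12902  23:1266
  24:11474  25:5578  26:13467  27:12024  28:12982  29:4707  30:3633  31:11975
  32:4915  33:1022  34:3146  35:12879  36:1902  37:12103  38:13310  39:34
  40:4713  41:7864  42:7414  43:7923  44:3270  45:8822  46:13586  47:6849
  48:11612  49:1762  50:9693  51:8973  52:6898  53:5232  54:5447  55:10180
  56:8069  57:9911  58:8598  59:9730  60:8578  61:5258  62:14150  63:47
  64:1841  65:10021  66:4300  67:7978  68:1121  69:7946  70:2634  71:8193
  72:5854  73:5835  74:4476  75:6880  76:6986  77:4683  78:1156  79:1325
  80:7330  81:6477  82:9336  83:10051  84:11008  85:14067  86:1714  87:4739
  88:2120  89:11728  90:1695  91:3380  92:4524  93:11834  94:13839  95:14300
  96:4693  97:3392  98:12986  99:2712  100:5408  101:4349  102:1598  103:4806
  104:8433  105:1730  106:11206  107:9220  108:10118  109:2874  110:4069  111:11225
  112:10579  113:7714  114:2768  115:6372  116:305  117:10410  118:1709  119:3621
  120:3513
Giant step factor: 3113^(-121) ≡ 3277 (mod 14447).
Scan 7341·3277^i mod 14447 for i = 0, 1, …:
  i=0: 7341   i=1: 2202   i=2: 6901   i=3: 5022
  i=4: 1961   i=5: 11729   i=6: 6913   i=7: 1005
  i=8: 13916   i=9: 8000     …   i=80: 499
  i=81: 2712
Match at i=81, j=99: a = 81·121 + 99 = 9900.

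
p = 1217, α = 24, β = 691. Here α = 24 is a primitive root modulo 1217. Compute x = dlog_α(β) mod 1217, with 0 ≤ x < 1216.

263

Baby-step giant-step with m = ceil(sqrt(1216)) = 35.
Baby table (24^j mod 1217 for j=0..34):
  0:1  1:24  2:576  3:437  4:752  5:1010  6:1117  7:34
  8:816  9:112  10:254  11:11  12:264  13:251  14:1156  15:970
  16:157  17:117  18:374  19:457  20:15  21:360  22:121  23:470
  24:327  25:546  26:934  27:510  28:70  29:463  30:159  31:165
  32:309  33:114  34:302
Giant step factor: 24^(-35) ≡ 924 (mod 1217).
Scan 691·924^i mod 1217 for i = 0, 1, …:
  i=0: 691   i=1: 776   i=2: 211   i=3: 244
  i=4: 311   i=5: 152   i=6: 493   i=7: 374
Match at i=7, j=18: x = 7·35 + 18 = 263.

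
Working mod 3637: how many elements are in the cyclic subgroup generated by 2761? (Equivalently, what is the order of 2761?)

36

The order of 2761 must divide p − 1 = 3636 = 2^2 · 3^2 · 101.
Divisors: 1, 2, 3, 4, 6, 9, 12, 18, 36, 101, 202, 303, 404, 606, 909, 1212, 1818, 3636.
Check each in increasing order: 2761^1 ≡ 2761;  2761^2 ≡ 3606;  2761^3 ≡ 1697;  2761^4 ≡ 961;  2761^6 ≡ 2942;  2761^9 ≡ 2610;  2761^12 ≡ 2941;  2761^18 ≡ 3636;  2761^36 ≡ 1.
Smallest exponent giving 1 is 36.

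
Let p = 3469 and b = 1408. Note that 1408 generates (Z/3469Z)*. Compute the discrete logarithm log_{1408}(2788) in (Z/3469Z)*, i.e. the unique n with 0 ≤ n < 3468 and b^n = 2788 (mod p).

140

Baby-step giant-step with m = ceil(sqrt(3468)) = 59.
Baby table (1408^j mod 3469 for j=0..58):
  0:1  1:1408  2:1665  3:2745  4:494  5:1752  6:357  7:3120
  8:1206  9:1707  10:2908  11:1044  12:2565  13:291  14:386  15:2324
  16:925  17:1525  18:3358  19:3286  20:2511  21:577  22:670  23:3261
  24:2001  25:580  26:1425  27:1318  28:3298  29:2062  30:3212  31:2389
  32:2251  33:2211  34:1395  35:706  36:1914  37:2968  38:2268  39:1864
  40:1948  41:2274  42:3374  43:1531  44:1399  45:2869  46:1636  47:72
  48:775  49:1934  50:3376  51:878  52:1260  53:1421  54:2624  55:107
  56:1489  57:1236  58:2319
Giant step factor: 1408^(-59) ≡ 3077 (mod 3469).
Scan 2788·3077^i mod 3469 for i = 0, 1, …:
  i=0: 2788   i=1: 3308   i=2: 670
Match at i=2, j=22: n = 2·59 + 22 = 140.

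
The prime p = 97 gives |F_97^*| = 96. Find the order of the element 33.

The order of 33 must divide p − 1 = 96 = 2^5 · 3.
Divisors: 1, 2, 3, 4, 6, 8, 12, 16, 24, 32, 48, 96.
Check each in increasing order: 33^1 ≡ 33;  33^2 ≡ 22;  33^3 ≡ 47;  33^4 ≡ 96;  33^6 ≡ 75;  33^8 ≡ 1.
Smallest exponent giving 1 is 8.

8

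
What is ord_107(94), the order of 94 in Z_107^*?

106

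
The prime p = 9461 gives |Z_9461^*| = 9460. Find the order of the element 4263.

9460

The order of 4263 must divide p − 1 = 9460 = 2^2 · 5 · 11 · 43.
Divisors: 1, 2, 4, 5, 10, 11, 20, 22, 43, 44, 55, 86, 110, 172, 215, 220, 430, 473, 860, 946, 1892, 2365, 4730, 9460.
Check each in increasing order: 4263^1 ≡ 4263;  4263^2 ≡ 8049;  4263^4 ≡ 6934;  4263^5 ≡ 3478;  4263^10 ≡ 5326;  4263^11 ≡ 7799;  4263^20 ≡ 2198;  4263^22 ≡ 9093;  4263^43 ≡ 6672;  4263^44 ≡ 2970;  4263^55 ≡ 2502;  4263^86 ≡ 1579;  4263^110 ≡ 6283;  4263^172 ≡ 4998;  4263^215 ≡ 6092;  4263^220 ≡ 4797;  4263^430 ≡ 6422;  4263^473 ≡ 8176;  4263^860 ≡ 1585;  4263^946 ≡ 5011;  4263^1892 ≡ 627;  4263^2365 ≡ 7951;  4263^4730 ≡ 9460;  4263^9460 ≡ 1.
Smallest exponent giving 1 is 9460.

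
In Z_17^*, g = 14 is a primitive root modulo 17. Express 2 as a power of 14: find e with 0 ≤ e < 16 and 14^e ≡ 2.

14

Successive powers of 14 modulo 17:
  14^0=1  14^1=14  14^2=9  14^3=7  14^4=13  14^5=12
  14^6=15  14^7=6  14^8=16  14^9=3  14^10=8  14^11=10
  14^12=4  14^13=5  14^14=2
So 14^14 ≡ 2 (mod 17), giving e = 14.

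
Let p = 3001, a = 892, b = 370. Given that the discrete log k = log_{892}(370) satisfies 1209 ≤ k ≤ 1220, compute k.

1218

Compute 892^1209 mod 3001 = 1554, then multiply by 892 repeatedly:
  892^1209=1554  892^1210=2707  892^1211=1840  892^1212=2734  892^1213=1916
  892^1214=1503  892^1215=2230  892^1216=2498  892^1217=1474  892^1218=370
Found 370 at exponent 1218.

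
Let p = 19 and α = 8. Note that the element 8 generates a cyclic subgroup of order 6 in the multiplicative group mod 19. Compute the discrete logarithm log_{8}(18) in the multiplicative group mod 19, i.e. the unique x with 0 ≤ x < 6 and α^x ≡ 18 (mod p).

3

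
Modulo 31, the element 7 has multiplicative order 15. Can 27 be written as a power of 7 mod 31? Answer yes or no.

no

⟨7⟩ has order 15; its elements mod 31 are {1, 2, 4, 5, 7, 8, 9, 10, 14, 16, 18, 19, 20, 25, 28}.
27 is not in this set.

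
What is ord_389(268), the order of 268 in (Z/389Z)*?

194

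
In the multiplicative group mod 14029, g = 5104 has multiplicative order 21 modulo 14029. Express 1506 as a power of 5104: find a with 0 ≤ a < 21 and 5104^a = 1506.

Successive powers of 5104 modulo 14029:
  5104^0=1  5104^1=5104  5104^2=12992  5104^3=10114  5104^4=9165  5104^5=5474
  5104^6=7557  5104^7=5207  5104^8=5602  5104^9=1506
So 5104^9 ≡ 1506 (mod 14029), giving a = 9.

9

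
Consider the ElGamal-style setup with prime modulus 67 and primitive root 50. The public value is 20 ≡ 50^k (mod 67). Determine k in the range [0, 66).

41

Baby-step giant-step with m = ceil(sqrt(66)) = 9.
Baby table (50^j mod 67 for j=0..8):
  0:1  1:50  2:21  3:45  4:39  5:7  6:15  7:13
  8:47
Giant step factor: 50^(-9) ≡ 27 (mod 67).
Scan 20·27^i mod 67 for i = 0, 1, …:
  i=0: 20   i=1: 4   i=2: 41   i=3: 35
  i=4: 7
Match at i=4, j=5: k = 4·9 + 5 = 41.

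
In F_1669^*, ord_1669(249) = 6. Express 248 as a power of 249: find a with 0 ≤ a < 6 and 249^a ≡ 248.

2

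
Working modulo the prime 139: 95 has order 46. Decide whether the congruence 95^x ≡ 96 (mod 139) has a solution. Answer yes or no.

no

96 ∈ ⟨95⟩ iff 96^46 ≡ 1 (mod 139), since |⟨95⟩| = 46.
96^46 mod 139 = 96.
Since 96 ≠ 1, 96 does not lie in the subgroup.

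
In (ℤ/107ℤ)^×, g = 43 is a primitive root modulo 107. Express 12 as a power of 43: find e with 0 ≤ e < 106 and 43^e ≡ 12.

12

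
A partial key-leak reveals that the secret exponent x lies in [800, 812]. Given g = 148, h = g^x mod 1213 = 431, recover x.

Compute 148^800 mod 1213 = 903, then multiply by 148 repeatedly:
  148^800=903  148^801=214  148^802=134  148^803=424  148^804=889
  148^805=568  148^806=367  148^807=944  148^808=217  148^809=578
  148^810=634  148^811=431
Found 431 at exponent 811.

811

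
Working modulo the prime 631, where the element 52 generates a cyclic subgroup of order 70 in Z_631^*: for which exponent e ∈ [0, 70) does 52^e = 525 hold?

46

Baby-step giant-step with m = ceil(sqrt(70)) = 9.
Baby table (52^j mod 631 for j=0..8):
  0:1  1:52  2:180  3:526  4:219  5:30  6:298  7:352
  8:5
Giant step factor: 52^(-9) ≡ 216 (mod 631).
Scan 525·216^i mod 631 for i = 0, 1, …:
  i=0: 525   i=1: 451   i=2: 242   i=3: 530
  i=4: 269   i=5: 52
Match at i=5, j=1: e = 5·9 + 1 = 46.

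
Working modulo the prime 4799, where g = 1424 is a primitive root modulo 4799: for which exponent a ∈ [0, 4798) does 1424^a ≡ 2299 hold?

Baby-step giant-step with m = ceil(sqrt(4798)) = 70.
Baby table (1424^j mod 4799 for j=0..69):
  0:1  1:1424  2:2598  3:4322  4:2210  5:3695  6:1976  7:1610
  8:3517  9:2851  10:4669  11:2041  12:2989  13:4422  14:640  15:4349
  16:2266  17:1856  18:3494  19:3692  20:2503  21:3414  22:149  23:1020
  24:3182  25:912  26:2958  27:3469  28:1685  29:4739  30:942  31:2487
  32:4625  33:1772  34:3853  35:1415  36:4179  37:136  38:1704  39:3001
  40:2314  41:3022  42:3424  43:4791  44:3005  45:3211  46:3816  47:1516
  48:4033  49:3388  50:1517  51:658  52:1187  53:1040  54:2868  55:83
  56:3016  57:4478  58:3600  59:1068  60:4348  61:842  62:4057  63:3971
  64:1482  65:3607  66:1438  67:3338  68:2302  69:331
Giant step factor: 1424^(-70) ≡ 1985 (mod 4799).
Scan 2299·1985^i mod 4799 for i = 0, 1, …:
  i=0: 2299   i=1: 4465   i=2: 4071   i=3: 4218
  i=4: 3274   i=5: 1044   i=6: 3971
Match at i=6, j=63: a = 6·70 + 63 = 483.

483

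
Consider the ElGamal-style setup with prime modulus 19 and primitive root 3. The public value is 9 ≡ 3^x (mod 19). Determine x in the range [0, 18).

Successive powers of 3 modulo 19:
  3^0=1  3^1=3  3^2=9
So 3^2 ≡ 9 (mod 19), giving x = 2.

2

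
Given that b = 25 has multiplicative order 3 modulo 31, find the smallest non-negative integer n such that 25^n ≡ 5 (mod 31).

2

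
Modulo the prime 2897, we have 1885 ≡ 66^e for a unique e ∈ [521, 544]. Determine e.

Compute 66^521 mod 2897 = 1697, then multiply by 66 repeatedly:
  66^521=1697  66^522=1916  66^523=1885
Found 1885 at exponent 523.

523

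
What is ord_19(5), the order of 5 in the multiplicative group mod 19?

9

The order of 5 must divide p − 1 = 18 = 2 · 3^2.
Divisors: 1, 2, 3, 6, 9, 18.
Check each in increasing order: 5^1 ≡ 5;  5^2 ≡ 6;  5^3 ≡ 11;  5^6 ≡ 7;  5^9 ≡ 1.
Smallest exponent giving 1 is 9.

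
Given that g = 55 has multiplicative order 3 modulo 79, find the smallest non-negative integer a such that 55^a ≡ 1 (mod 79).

Successive powers of 55 modulo 79:
  55^0=1
So 55^0 ≡ 1 (mod 79), giving a = 0.

0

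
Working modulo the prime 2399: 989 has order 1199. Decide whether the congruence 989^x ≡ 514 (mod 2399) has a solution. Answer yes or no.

no

514 ∈ ⟨989⟩ iff 514^1199 ≡ 1 (mod 2399), since |⟨989⟩| = 1199.
514^1199 mod 2399 = 2398.
Since 2398 ≠ 1, 514 does not lie in the subgroup.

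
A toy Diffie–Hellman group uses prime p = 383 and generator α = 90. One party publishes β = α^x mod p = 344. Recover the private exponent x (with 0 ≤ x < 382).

110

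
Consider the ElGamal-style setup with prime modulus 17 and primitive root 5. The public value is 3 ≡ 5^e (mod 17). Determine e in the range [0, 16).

13

Successive powers of 5 modulo 17:
  5^0=1  5^1=5  5^2=8  5^3=6  5^4=13  5^5=14
  5^6=2  5^7=10  5^8=16  5^9=12  5^10=9  5^11=11
  5^12=4  5^13=3
So 5^13 ≡ 3 (mod 17), giving e = 13.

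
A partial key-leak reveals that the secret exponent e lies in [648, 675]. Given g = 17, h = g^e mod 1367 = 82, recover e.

Compute 17^648 mod 1367 = 820, then multiply by 17 repeatedly:
  17^648=820  17^649=270  17^650=489  17^651=111  17^652=520
  17^653=638  17^654=1277  17^655=1204  17^656=1330  17^657=738
  17^658=243  17^659=30  17^660=510  17^661=468  17^662=1121
  17^663=1286  17^664=1357  17^665=1197  17^666=1211  17^667=82
Found 82 at exponent 667.

667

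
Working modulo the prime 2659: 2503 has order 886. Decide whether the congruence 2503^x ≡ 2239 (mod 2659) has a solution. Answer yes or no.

2239 ∈ ⟨2503⟩ iff 2239^886 ≡ 1 (mod 2659), since |⟨2503⟩| = 886.
2239^886 mod 2659 = 1.
Since 1 = 1, 2239 lies in the subgroup.

yes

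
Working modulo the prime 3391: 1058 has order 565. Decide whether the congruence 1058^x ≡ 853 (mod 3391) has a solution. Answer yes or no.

853 ∈ ⟨1058⟩ iff 853^565 ≡ 1 (mod 3391), since |⟨1058⟩| = 565.
853^565 mod 3391 = 3390.
Since 3390 ≠ 1, 853 does not lie in the subgroup.

no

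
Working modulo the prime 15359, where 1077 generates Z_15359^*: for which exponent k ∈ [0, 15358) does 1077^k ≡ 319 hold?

Baby-step giant-step with m = ceil(sqrt(15358)) = 124.
Baby table (1077^j mod 15359 for j=0..123):
  0:1  1:1077  2:8004  3:3909  4:1627  5:1353  6:13435  7:1317
  8:5381  9:4994  10:2888  11:7858  12:257  13:327  14:14281  15:6278
  16:3446  17:9823  18:12379  19:571  20:607  21:8661  22:4984  23:7477
  24:4613  25:7244  26:14775  27:751  28:10159  29:5635  30:2090  31:8516
  32:2409  33:14181  34:6091  35:1714  36:2898  37:3269  38:3502  39:8699
  40:15192  41:4449  42:14924  43:7634  44:4753  45:4434  46:14128  47:10446
  48:7554  49:10747  50:9192  51:8588  52:3158  53:6827  54:11077  55:11345
  56:8160  57:2972  58:6172  59:12156  60:6144  61:12718  62:12417  63:10779
  64:12938  65:3613  66:5374  67:12814  68:8296  69:11213  70:4227  71:6215
  72:12390  73:12418  74:11856  75:5583  76:7522  77:7001  78:14167  79:6372
  80:12530  81:9608  82:11209  83:15278  84:4917  85:12113  86:5910  87:6444
  88:13279  89:2254  90:836  91:9550  92:10179  93:11816  94:8580  95:9901
  96:4231  97:10523  98:13688  99:12695  100:3005  101:10995  102:15185  103:12269
  104:4973  105:10989  106:8723  107:10322  108:12237  109:1227  110:605  111:6507
  112:4335  113:15018  114:1359  115:4538  116:3264  117:13476  118:14756  119:11006
  120:11673  121:8159  122:1895  123:13527
Giant step factor: 1077^(-124) ≡ 4628 (mod 15359).
Scan 319·4628^i mod 15359 for i = 0, 1, …:
  i=0: 319   i=1: 1868   i=2: 13346   i=3: 6749
  i=4: 9525   i=5: 1370   i=6: 12452   i=7: 888
  i=8: 8811   i=9: 14522     …   i=22: 2595
  i=23: 14281
Match at i=23, j=14: k = 23·124 + 14 = 2866.

2866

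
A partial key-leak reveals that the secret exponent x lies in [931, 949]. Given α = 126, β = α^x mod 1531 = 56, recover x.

Compute 126^931 mod 1531 = 48, then multiply by 126 repeatedly:
  126^931=48  126^932=1455  126^933=1141  126^934=1383  126^935=1255
  126^936=437  126^937=1477  126^938=851  126^939=56
Found 56 at exponent 939.

939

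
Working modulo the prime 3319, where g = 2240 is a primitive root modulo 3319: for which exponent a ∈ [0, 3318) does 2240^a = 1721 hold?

Baby-step giant-step with m = ceil(sqrt(3318)) = 58.
Baby table (2240^j mod 3319 for j=0..57):
  0:1  1:2240  2:2591  3:2228  4:2263  5:1007  6:2079  7:403
  8:3271  9:2007  10:1754  11:2583  12:903  13:1449  14:3097  15:570
  16:2304  17:3234  18:2102  19:2138  20:3122  21:147  22:699  23:2511
  24:2254  25:761  26:1993  27:265  28:2818  29:2901  30:2957  31:2275
  32:1335  33:3300  34:587  35:556  36:815  37:150  38:781  39:327
  40:2300  41:912  42:1695  43:3183  44:708  45:2757  46:2340  47:899
  48:2446  49:2690  50:1615  51:3209  52:2525  53:424  54:526  55:3314
  56:2076  57:321
Giant step factor: 2240^(-58) ≡ 101 (mod 3319).
Scan 1721·101^i mod 3319 for i = 0, 1, …:
  i=0: 1721   i=1: 1233   i=2: 1730   i=3: 2142
  i=4: 607   i=5: 1565   i=6: 2072   i=7: 175
  i=8: 1080   i=9: 2872     …   i=32: 1046
  i=33: 2757
Match at i=33, j=45: a = 33·58 + 45 = 1959.

1959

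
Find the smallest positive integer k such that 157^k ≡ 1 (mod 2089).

The order of 157 must divide p − 1 = 2088 = 2^3 · 3^2 · 29.
Divisors: 1, 2, 3, 4, 6, 8, 9, 12, 18, 24, 29, 36, 58, 72, 87, 116, 174, 232, 261, 348, 522, 696, 1044, 2088.
Check each in increasing order: 157^1 ≡ 157;  157^2 ≡ 1670;  157^3 ≡ 1065;  157^4 ≡ 85;  157^6 ≡ 1987;  157^8 ≡ 958;  157^9 ≡ 2087;  157^12 ≡ 2048;  157^18 ≡ 4;  157^24 ≡ 1681;  157^29 ≡ 1263;  157^36 ≡ 16;  157^58 ≡ 1262;  157^72 ≡ 256;  157^87 ≡ 2088;  157^116 ≡ 826;  157^174 ≡ 1.
Smallest exponent giving 1 is 174.

174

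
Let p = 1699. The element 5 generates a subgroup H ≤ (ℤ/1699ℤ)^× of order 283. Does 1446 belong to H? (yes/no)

1446 ∈ ⟨5⟩ iff 1446^283 ≡ 1 (mod 1699), since |⟨5⟩| = 283.
1446^283 mod 1699 = 1301.
Since 1301 ≠ 1, 1446 does not lie in the subgroup.

no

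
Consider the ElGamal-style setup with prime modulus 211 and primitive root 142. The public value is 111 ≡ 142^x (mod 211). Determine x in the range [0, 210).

Baby-step giant-step with m = ceil(sqrt(210)) = 15.
Baby table (142^j mod 211 for j=0..14):
  0:1  1:142  2:119  3:18  4:24  5:32  6:113  7:10
  8:154  9:135  10:180  11:29  12:109  13:75  14:100
Giant step factor: 142^(-15) ≡ 67 (mod 211).
Scan 111·67^i mod 211 for i = 0, 1, …:
  i=0: 111   i=1: 52   i=2: 108   i=3: 62
  i=4: 145   i=5: 9   i=6: 181   i=7: 100
Match at i=7, j=14: x = 7·15 + 14 = 119.

119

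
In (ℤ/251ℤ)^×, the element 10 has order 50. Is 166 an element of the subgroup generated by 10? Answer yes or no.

no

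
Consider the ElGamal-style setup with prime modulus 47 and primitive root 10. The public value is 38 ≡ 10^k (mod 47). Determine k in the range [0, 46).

Baby-step giant-step with m = ceil(sqrt(46)) = 7.
Baby table (10^j mod 47 for j=0..6):
  0:1  1:10  2:6  3:13  4:36  5:31  6:28
Giant step factor: 10^(-7) ≡ 23 (mod 47).
Scan 38·23^i mod 47 for i = 0, 1, …:
  i=0: 38   i=1: 28
Match at i=1, j=6: k = 1·7 + 6 = 13.

13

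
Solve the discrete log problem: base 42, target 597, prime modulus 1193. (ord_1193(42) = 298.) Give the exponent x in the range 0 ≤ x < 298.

Baby-step giant-step with m = ceil(sqrt(298)) = 18.
Baby table (42^j mod 1193 for j=0..17):
  0:1  1:42  2:571  3:122  4:352  5:468  6:568  7:1189
  8:1025  9:102  10:705  11:978  12:514  13:114  14:16  15:672
  16:785  17:759
Giant step factor: 42^(-18) ≡ 781 (mod 1193).
Scan 597·781^i mod 1193 for i = 0, 1, …:
  i=0: 597   i=1: 987   i=2: 169   i=3: 759
Match at i=3, j=17: x = 3·18 + 17 = 71.

71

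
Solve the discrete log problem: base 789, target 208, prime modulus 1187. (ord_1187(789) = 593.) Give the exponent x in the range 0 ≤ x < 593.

320

Baby-step giant-step with m = ceil(sqrt(593)) = 25.
Baby table (789^j mod 1187 for j=0..24):
  0:1  1:789  2:533  3:339  4:396  5:263  6:969  7:113
  8:132  9:879  10:323  11:829  12:44  13:293  14:899  15:672
  16:806  17:889  18:1091  19:224  20:1060  21:692  22:1155  23:866
  24:749
Giant step factor: 789^(-25) ≡ 705 (mod 1187).
Scan 208·705^i mod 1187 for i = 0, 1, …:
  i=0: 208   i=1: 639   i=2: 622   i=3: 507
  i=4: 148   i=5: 1071   i=6: 123   i=7: 64
  i=8: 14   i=9: 374   i=10: 156   i=11: 776
  i=12: 1060
Match at i=12, j=20: x = 12·25 + 20 = 320.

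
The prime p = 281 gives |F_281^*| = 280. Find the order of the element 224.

The order of 224 must divide p − 1 = 280 = 2^3 · 5 · 7.
Divisors: 1, 2, 4, 5, 7, 8, 10, 14, 20, 28, 35, 40, 56, 70, 140, 280.
Check each in increasing order: 224^1 ≡ 224;  224^2 ≡ 158;  224^4 ≡ 236;  224^5 ≡ 36;  224^7 ≡ 68;  224^8 ≡ 58;  224^10 ≡ 172;  224^14 ≡ 128;  224^20 ≡ 79;  224^28 ≡ 86;  224^35 ≡ 228;  224^40 ≡ 59;  224^56 ≡ 90;  224^70 ≡ 280;  224^140 ≡ 1.
Smallest exponent giving 1 is 140.

140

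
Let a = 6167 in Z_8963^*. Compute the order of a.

8962

The order of 6167 must divide p − 1 = 8962 = 2 · 4481.
Divisors: 1, 2, 4481, 8962.
Check each in increasing order: 6167^1 ≡ 6167;  6167^2 ≡ 1880;  6167^4481 ≡ 8962;  6167^8962 ≡ 1.
Smallest exponent giving 1 is 8962.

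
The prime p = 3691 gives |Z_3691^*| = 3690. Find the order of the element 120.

123

The order of 120 must divide p − 1 = 3690 = 2 · 3^2 · 5 · 41.
Divisors: 1, 2, 3, 5, 6, 9, 10, 15, 18, 30, 41, 45, 82, 90, 123, 205, 246, 369, 410, 615, 738, 1230, 1845, 3690.
Check each in increasing order: 120^1 ≡ 120;  120^2 ≡ 3327;  120^3 ≡ 612;  120^5 ≡ 2383;  120^6 ≡ 1753;  120^9 ≡ 2446;  120^10 ≡ 1931;  120^15 ≡ 2587;  120^18 ≡ 3496;  120^30 ≡ 786;  120^41 ≡ 3216;  120^45 ≡ 3332;  120^82 ≡ 474;  120^90 ≡ 3387;  120^123 ≡ 1.
Smallest exponent giving 1 is 123.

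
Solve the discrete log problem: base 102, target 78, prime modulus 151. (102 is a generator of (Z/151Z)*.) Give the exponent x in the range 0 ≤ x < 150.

Baby-step giant-step with m = ceil(sqrt(150)) = 13.
Baby table (102^j mod 151 for j=0..12):
  0:1  1:102  2:136  3:131  4:74  5:149  6:98  7:30
  8:40  9:3  10:4  11:106  12:91
Giant step factor: 102^(-13) ≡ 134 (mod 151).
Scan 78·134^i mod 151 for i = 0, 1, …:
  i=0: 78   i=1: 33   i=2: 43   i=3: 24
  i=4: 45   i=5: 141   i=6: 19   i=7: 130
  i=8: 55   i=9: 122   i=10: 40
Match at i=10, j=8: x = 10·13 + 8 = 138.

138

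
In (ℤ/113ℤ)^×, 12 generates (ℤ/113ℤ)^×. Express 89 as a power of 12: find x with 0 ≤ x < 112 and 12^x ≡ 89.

Baby-step giant-step with m = ceil(sqrt(112)) = 11.
Baby table (12^j mod 113 for j=0..10):
  0:1  1:12  2:31  3:33  4:57  5:6  6:72  7:73
  8:85  9:3  10:36
Giant step factor: 12^(-11) ≡ 96 (mod 113).
Scan 89·96^i mod 113 for i = 0, 1, …:
  i=0: 89   i=1: 69   i=2: 70   i=3: 53
  i=4: 3
Match at i=4, j=9: x = 4·11 + 9 = 53.

53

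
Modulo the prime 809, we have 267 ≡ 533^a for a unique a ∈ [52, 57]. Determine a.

55

Compute 533^52 mod 809 = 19, then multiply by 533 repeatedly:
  533^52=19  533^53=419  533^54=43  533^55=267
Found 267 at exponent 55.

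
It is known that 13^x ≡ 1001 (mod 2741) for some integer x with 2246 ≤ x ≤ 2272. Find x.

2266

Compute 13^2246 mod 2741 = 1736, then multiply by 13 repeatedly:
  13^2246=1736  13^2247=640  13^2248=97  13^2249=1261  13^2250=2688
  13^2251=2052  13^2252=2007  13^2253=1422  13^2254=2040  13^2255=1851
  13^2256=2135  13^2257=345  13^2258=1744  13^2259=744  13^2260=1449
  13^2261=2391  13^2262=932  13^2263=1152  13^2264=1271  13^2265=77
  13^2266=1001
Found 1001 at exponent 2266.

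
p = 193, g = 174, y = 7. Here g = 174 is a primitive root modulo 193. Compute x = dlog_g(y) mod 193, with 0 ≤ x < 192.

104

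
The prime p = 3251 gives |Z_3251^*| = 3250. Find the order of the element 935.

The order of 935 must divide p − 1 = 3250 = 2 · 5^3 · 13.
Divisors: 1, 2, 5, 10, 13, 25, 26, 50, 65, 125, 130, 250, 325, 650, 1625, 3250.
Check each in increasing order: 935^1 ≡ 935;  935^2 ≡ 2957;  935^5 ≡ 1051;  935^10 ≡ 2512;  935^13 ≡ 1724;  935^25 ≡ 2619;  935^26 ≡ 762;  935^50 ≡ 2802;  935^65 ≡ 1842;  935^125 ≡ 1360;  935^130 ≡ 2171;  935^250 ≡ 3032;  935^325 ≡ 924;  935^650 ≡ 2014;  935^1625 ≡ 1.
Smallest exponent giving 1 is 1625.

1625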